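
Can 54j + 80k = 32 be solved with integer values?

Step 1: Compute gcd(54, 80).
gcd(54, 80) = 2

Step 2: Check divisibility.
Does 2 divide 32? 32 = 2 x 16, so yes.

By the theorem on linear Diophantine equations, 54j + 80k = 32 has integer solutions if and only if gcd(54, 80) divides 32. Since 2 | 32, solutions exist.

Yes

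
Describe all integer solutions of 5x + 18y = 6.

Step 1: Compute gcd(5, 18) = 1.
Since 1 divides 6, solutions exist.

Step 2: Find a particular solution using extended Euclidean algorithm.
We get x₀ = -42, y₀ = 12.
Check: 5*-42 + 18*12 = 6 = 6 ✓

Step 3: Write the general solution.
x = -42 + (18/1)t = -42 + 18t
y = 12 - (5/1)t = 12 - 5t
for any integer t.

x = -42 + 18t, y = 12 - 5t for integer t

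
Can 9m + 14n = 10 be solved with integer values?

Step 1: Compute gcd(9, 14).
gcd(9, 14) = 1

Step 2: Check divisibility.
Does 1 divide 10? 10 = 1 x 10, so yes.

By the theorem on linear Diophantine equations, 9m + 14n = 10 has integer solutions if and only if gcd(9, 14) divides 10. Since 1 | 10, solutions exist.

Yes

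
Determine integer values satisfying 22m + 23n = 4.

Step 1: Check solvability.
gcd(22, 23) = 1
Since 1 divides 4, solutions exist.

Step 2: Apply extended Euclidean algorithm to find gcd.
We find integers such that 22*x0 + 23*y0 = 1

Step 3: Scale the particular solution.
Multiply by 4/1 = 4:
m = -4, n = 4

Step 4: Verify.
22*(-4) + 23*(4) = 4 = 4 ✓

m = -4, n = 4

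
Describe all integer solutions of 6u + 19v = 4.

Step 1: Compute gcd(6, 19) = 1.
Since 1 divides 4, solutions exist.

Step 2: Find a particular solution using extended Euclidean algorithm.
We get u₀ = -12, v₀ = 4.
Check: 6*-12 + 19*4 = 4 = 4 ✓

Step 3: Write the general solution.
u = -12 + (19/1)t = -12 + 19t
v = 4 - (6/1)t = 4 - 6t
for any integer t.

u = -12 + 19t, v = 4 - 6t for integer t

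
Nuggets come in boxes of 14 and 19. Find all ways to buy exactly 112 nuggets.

We need non-negative integers (x, y) with 14x + 19y = 112.
For each x in 0..8, check if 112 - 14x is a non-negative multiple of 19.
x = 8: 19y = 0, y = 0 ✓

(8 boxes of 14, 0 boxes of 19)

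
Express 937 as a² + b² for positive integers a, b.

We need to find integers a, b > 0 such that a² + b² = 937.
Trying a = 19: b² = 937 - 19² = 937 - 361 = 576
b = 24
Check: 19² + 24² = 361 + 576 = 937 ✓

937 = 19² + 24²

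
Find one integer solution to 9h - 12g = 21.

Step 1: Check solvability.
gcd(9, 12) = 3
Since 3 divides 21, solutions exist.

Step 2: Apply extended Euclidean algorithm to find gcd.
We find integers such that 9*x0 + 12*y0 = 3

Step 3: Scale the particular solution.
Multiply by 21/3 = 7:
h = -7, g = -7

Step 4: Verify.
9*(-7) - 12*(-7) = 21 = 21 ✓

h = -7, g = -7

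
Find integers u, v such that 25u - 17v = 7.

Step 1: Check solvability.
gcd(25, 17) = 1
Since 1 divides 7, solutions exist.

Step 2: Apply extended Euclidean algorithm to find gcd.
We find integers such that 25*x0 + 17*y0 = 1

Step 3: Scale the particular solution.
Multiply by 7/1 = 7:
u = -14, v = -21

Step 4: Verify.
25*(-14) - 17*(-21) = 7 = 7 ✓

u = -14, v = -21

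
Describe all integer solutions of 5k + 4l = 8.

Step 1: Compute gcd(5, 4) = 1.
Since 1 divides 8, solutions exist.

Step 2: Find a particular solution using extended Euclidean algorithm.
We get k₀ = 8, l₀ = -8.
Check: 5*8 + 4*-8 = 8 = 8 ✓

Step 3: Write the general solution.
k = 8 + (4/1)t = 8 + 4t
l = -8 - (5/1)t = -8 - 5t
for any integer t.

k = 8 + 4t, l = -8 - 5t for integer t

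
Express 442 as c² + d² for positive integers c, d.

We need to find integers c, d > 0 such that c² + d² = 442.
Trying c = 1: d² = 442 - 1² = 442 - 1 = 441
d = 21
Check: 1² + 21² = 1 + 441 = 442 ✓

442 = 1² + 21²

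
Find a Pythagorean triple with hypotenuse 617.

We need a² + b² = 617² = 380689.
Trying: 105² + 608² = 11025 + 369664 = 380689 ✓

(105, 608, 617)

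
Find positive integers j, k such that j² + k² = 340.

Search for j with 340 - j² a perfect square.
j = 4: 340 - 4² = 340 - 16 = 324 = 18² ✓
So j = 4, k = 18.

j = 4, k = 18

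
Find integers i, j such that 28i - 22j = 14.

Step 1: Check solvability.
gcd(28, 22) = 2
Since 2 divides 14, solutions exist.

Step 2: Apply extended Euclidean algorithm to find gcd.
We find integers such that 28*x0 + 22*y0 = 2

Step 3: Scale the particular solution.
Multiply by 14/2 = 7:
i = 28, j = 35

Step 4: Verify.
28*(28) - 22*(35) = 14 = 14 ✓

i = 28, j = 35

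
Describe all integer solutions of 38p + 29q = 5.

Step 1: Compute gcd(38, 29) = 1.
Since 1 divides 5, solutions exist.

Step 2: Find a particular solution using extended Euclidean algorithm.
We get p₀ = 65, q₀ = -85.
Check: 38*65 + 29*-85 = 5 = 5 ✓

Step 3: Write the general solution.
p = 65 + (29/1)t = 65 + 29t
q = -85 - (38/1)t = -85 - 38t
for any integer t.

p = 65 + 29t, q = -85 - 38t for integer t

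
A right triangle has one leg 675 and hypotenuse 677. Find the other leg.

b² = c² - a² = 458329 - 455625 = 2704
b = 52

52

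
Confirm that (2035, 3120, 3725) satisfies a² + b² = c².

Compute a² + b² = 2035² + 3120² = 4141225 + 9734400 = 13875625
Compute c² = 3725² = 13875625
Since 13875625 = 13875625, confirmed.

Yes, it is a Pythagorean triple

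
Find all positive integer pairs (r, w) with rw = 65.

The positive divisors of 65 are: 1, 5, 13, 65.
Each divisor d gives the pair (d, 65/d):
(1, 65), (5, 13), (13, 5), (65, 1)

(1, 65), (5, 13), (13, 5), (65, 1)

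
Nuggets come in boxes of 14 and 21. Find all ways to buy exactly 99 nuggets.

We need non-negative integers (x, y) with 14x + 21y = 99.
For each x in 0..7, check if 99 - 14x is a non-negative multiple of 21.
No x yields an integer y ≥ 0.

No solution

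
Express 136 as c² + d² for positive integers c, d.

We need to find integers c, d > 0 such that c² + d² = 136.
Trying c = 6: d² = 136 - 6² = 136 - 36 = 100
d = 10
Check: 6² + 10² = 36 + 100 = 136 ✓

136 = 6² + 10²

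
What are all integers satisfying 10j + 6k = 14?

Step 1: Compute gcd(10, 6) = 2.
Since 2 divides 14, solutions exist.

Step 2: Find a particular solution using extended Euclidean algorithm.
We get j₀ = -7, k₀ = 14.
Check: 10*-7 + 6*14 = 14 = 14 ✓

Step 3: Write the general solution.
j = -7 + (6/2)t = -7 + 3t
k = 14 - (10/2)t = 14 - 5t
for any integer t.

j = -7 + 3t, k = 14 - 5t for integer t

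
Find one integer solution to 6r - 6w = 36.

Step 1: Check solvability.
gcd(6, 6) = 6
Since 6 divides 36, solutions exist.

Step 2: Apply extended Euclidean algorithm to find gcd.
We find integers such that 6*x0 + 6*y0 = 6

Step 3: Scale the particular solution.
Multiply by 36/6 = 6:
r = 0, w = -6

Step 4: Verify.
6*(0) - 6*(-6) = 36 = 36 ✓

r = 0, w = -6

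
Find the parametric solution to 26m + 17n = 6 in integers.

Step 1: Compute gcd(26, 17) = 1.
Since 1 divides 6, solutions exist.

Step 2: Find a particular solution using extended Euclidean algorithm.
We get m₀ = 12, n₀ = -18.
Check: 26*12 + 17*-18 = 6 = 6 ✓

Step 3: Write the general solution.
m = 12 + (17/1)t = 12 + 17t
n = -18 - (26/1)t = -18 - 26t
for any integer t.

m = 12 + 17t, n = -18 - 26t for integer t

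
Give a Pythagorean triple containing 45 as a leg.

We need the other leg and hypotenuse such that 45² + x² = c².
Take x = 1012, c = 1013: 45² + 1012² = 2025 + 1024144 = 1026169 = 1013² ✓
Triple: (45, 1012, 1013)

(45, 1012, 1013)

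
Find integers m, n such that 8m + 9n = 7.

Step 1: Check solvability.
gcd(8, 9) = 1
Since 1 divides 7, solutions exist.

Step 2: Apply extended Euclidean algorithm to find gcd.
We find integers such that 8*x0 + 9*y0 = 1

Step 3: Scale the particular solution.
Multiply by 7/1 = 7:
m = -7, n = 7

Step 4: Verify.
8*(-7) + 9*(7) = 7 = 7 ✓

m = -7, n = 7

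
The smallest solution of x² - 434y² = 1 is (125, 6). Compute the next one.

Solutions to x² - Dy² = 1 are generated by powers of (x₀ + y₀√D).
The next solution satisfies x₁ + y₁√434 = (x₀ + y₀√434)², giving:
x₁ = x₀² + 434y₀² = 125² + 434·6² = 15625 + 15624 = 31249
y₁ = 2x₀y₀ = 2·125·6 = 1500

Verify: 31249² - 434·1500² = 976500001 - 976500000 = 1 ✓

x = 31249, y = 1500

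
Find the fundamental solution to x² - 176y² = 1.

We seek the smallest positive integers (x, y) with x² - 176y² = 1, i.e., x² = 176y² + 1.
Try successive y values:
y = 1: x² = 176·1² + 1 = 177, not a perfect square
y = 2: x² = 176·2² + 1 = 705, not a perfect square
y = 3: x² = 176·3² + 1 = 1585, not a perfect square
... continuing the search (or via continued fractions) ...
y = 15: x² = 176·15² + 1 = 39601, x = 199 ✓

Verify: 199² - 176·15² = 39601 - 39600 = 1 ✓

x = 199, y = 15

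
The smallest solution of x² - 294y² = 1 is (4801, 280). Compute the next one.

Solutions to x² - Dy² = 1 are generated by powers of (x₀ + y₀√D).
The next solution satisfies x₁ + y₁√294 = (x₀ + y₀√294)², giving:
x₁ = x₀² + 294y₀² = 4801² + 294·280² = 23049601 + 23049600 = 46099201
y₁ = 2x₀y₀ = 2·4801·280 = 2688560

Verify: 46099201² - 294·2688560² = 2125136332838401 - 2125136332838400 = 1 ✓

x = 46099201, y = 2688560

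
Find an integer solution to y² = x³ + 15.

Try small integer x values and check whether x³ + 15 is a perfect square.
x = 1: x³ + 15 = 1³ + 15 = 1 + 15 = 16
Is 16 a perfect square? 4² = 16 ✓
So (x, y) = (1, -4) is a solution.

x = 1, y = -4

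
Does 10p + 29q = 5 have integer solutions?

Step 1: Compute gcd(10, 29).
gcd(10, 29) = 1

Step 2: Check divisibility.
Does 1 divide 5? 5 = 1 x 5, so yes.

By the theorem on linear Diophantine equations, 10p + 29q = 5 has integer solutions if and only if gcd(10, 29) divides 5. Since 1 | 5, solutions exist.

Yes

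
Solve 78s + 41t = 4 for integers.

Step 1: Check solvability.
gcd(78, 41) = 1
Since 1 divides 4, solutions exist.

Step 2: Apply extended Euclidean algorithm to find gcd.
We find integers such that 78*x0 + 41*y0 = 1

Step 3: Scale the particular solution.
Multiply by 4/1 = 4:
s = 40, t = -76

Step 4: Verify.
78*(40) + 41*(-76) = 4 = 4 ✓

s = 40, t = -76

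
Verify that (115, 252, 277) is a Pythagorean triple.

Compute a² + b²:
115² + 252² = 13225 + 63504 = 76729
Compute c²:
277² = 76729
Since 76729 = 76729, it is a Pythagorean triple.

Yes, it is a Pythagorean triple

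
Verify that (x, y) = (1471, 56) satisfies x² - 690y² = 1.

Compute x² = 1471² = 2163841
Compute 690y² = 690·56² = 690·3136 = 2163840
x² - 690y² = 2163841 - 2163840 = 1
Since this equals 1, (1471, 56) is a solution.

Yes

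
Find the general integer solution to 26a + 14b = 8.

Step 1: Compute gcd(26, 14) = 2.
Since 2 divides 8, solutions exist.

Step 2: Find a particular solution using extended Euclidean algorithm.
We get a₀ = -4, b₀ = 8.
Check: 26*-4 + 14*8 = 8 = 8 ✓

Step 3: Write the general solution.
a = -4 + (14/2)t = -4 + 7t
b = 8 - (26/2)t = 8 - 13t
for any integer t.

a = -4 + 7t, b = 8 - 13t for integer t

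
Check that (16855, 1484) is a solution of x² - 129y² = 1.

Compute x² = 16855² = 284091025
Compute 129y² = 129·1484² = 129·2202256 = 284091024
x² - 129y² = 284091025 - 284091024 = 1
Since this equals 1, (16855, 1484) is a solution.

Yes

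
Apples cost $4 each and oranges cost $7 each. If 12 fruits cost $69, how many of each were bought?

Let a = apples, o = oranges.
a + o = 12
4a + 7o = 69
Substitute o = 12 - a:
4a + 7(12 - a) = 69
(4 - 7)a = 69 - 84
-3a = -15
a = 5, o = 12 - 5 = 7

Apples: 5, Oranges: 7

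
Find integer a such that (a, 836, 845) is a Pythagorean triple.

a² = c² - b² = 845² - 836² = 714025 - 698896 = 15129
a = sqrt(15129) = 123

123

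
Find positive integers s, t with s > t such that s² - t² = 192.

Factor: s² - t² = (s+t)(s-t) = 192.
We need two factors of 192 with the same parity.
Use s+t = 96 and s-t = 2 (product 96·2 = 192).
Adding: 2s = 98, so s = 49.
Subtracting: 2t = 94, so t = 47.
Check: 49² - 47² = 2401 - 2209 = 192 ✓

s = 49, t = 47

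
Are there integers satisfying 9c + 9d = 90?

Step 1: Compute gcd(9, 9).
gcd(9, 9) = 9

Step 2: Check divisibility.
Does 9 divide 90? 90 = 9 x 10, so yes.

By the theorem on linear Diophantine equations, 9c + 9d = 90 has integer solutions if and only if gcd(9, 9) divides 90. Since 9 | 90, solutions exist.

Yes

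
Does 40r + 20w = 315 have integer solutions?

Step 1: Compute gcd(40, 20).
gcd(40, 20) = 20

Step 2: Check divisibility.
Does 20 divide 315? 315 = 20 x 15 + 15, so no.

By the theorem on linear Diophantine equations, 40r + 20w = 315 has integer solutions if and only if gcd(40, 20) divides 315. Since 20 does not divide 315, no solutions exist.

No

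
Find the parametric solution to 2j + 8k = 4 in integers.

Step 1: Compute gcd(2, 8) = 2.
Since 2 divides 4, solutions exist.

Step 2: Find a particular solution using extended Euclidean algorithm.
We get j₀ = 2, k₀ = 0.
Check: 2*2 + 8*0 = 4 = 4 ✓

Step 3: Write the general solution.
j = 2 + (8/2)t = 2 + 4t
k = 0 - (2/2)t = 0 - 1t
for any integer t.

j = 2 + 4t, k = 0 - 1t for integer t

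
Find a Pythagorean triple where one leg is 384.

We need the other leg and hypotenuse such that 384² + x² = c².
Take x = 988, c = 1060: 384² + 988² = 147456 + 976144 = 1123600 = 1060² ✓
Triple: (988, 384, 1060)

(988, 384, 1060)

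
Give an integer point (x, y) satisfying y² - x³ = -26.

Try small integer x values and check whether x³ - 26 is a perfect square.
x = 3: x³ - 26 = 3³ - 26 = 27 - 26 = 1
Is 1 a perfect square? 1² = 1 ✓
So (x, y) = (3, -1) is a solution.

x = 3, y = -1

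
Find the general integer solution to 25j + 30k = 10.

Step 1: Compute gcd(25, 30) = 5.
Since 5 divides 10, solutions exist.

Step 2: Find a particular solution using extended Euclidean algorithm.
We get j₀ = -2, k₀ = 2.
Check: 25*-2 + 30*2 = 10 = 10 ✓

Step 3: Write the general solution.
j = -2 + (30/5)t = -2 + 6t
k = 2 - (25/5)t = 2 - 5t
for any integer t.

j = -2 + 6t, k = 2 - 5t for integer t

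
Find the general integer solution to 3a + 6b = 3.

Step 1: Compute gcd(3, 6) = 3.
Since 3 divides 3, solutions exist.

Step 2: Find a particular solution using extended Euclidean algorithm.
We get a₀ = 1, b₀ = 0.
Check: 3*1 + 6*0 = 3 = 3 ✓

Step 3: Write the general solution.
a = 1 + (6/3)t = 1 + 2t
b = 0 - (3/3)t = 0 - 1t
for any integer t.

a = 1 + 2t, b = 0 - 1t for integer t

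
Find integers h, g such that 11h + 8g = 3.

Step 1: Check solvability.
gcd(11, 8) = 1
Since 1 divides 3, solutions exist.

Step 2: Apply extended Euclidean algorithm to find gcd.
We find integers such that 11*x0 + 8*y0 = 1

Step 3: Scale the particular solution.
Multiply by 3/1 = 3:
h = 9, g = -12

Step 4: Verify.
11*(9) + 8*(-12) = 3 = 3 ✓

h = 9, g = -12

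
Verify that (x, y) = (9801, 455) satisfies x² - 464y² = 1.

Compute x² = 9801² = 96059601
Compute 464y² = 464·455² = 464·207025 = 96059600
x² - 464y² = 96059601 - 96059600 = 1
Since this equals 1, (9801, 455) is a solution.

Yes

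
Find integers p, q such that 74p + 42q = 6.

Step 1: Check solvability.
gcd(74, 42) = 2
Since 2 divides 6, solutions exist.

Step 2: Apply extended Euclidean algorithm to find gcd.
We find integers such that 74*x0 + 42*y0 = 2

Step 3: Scale the particular solution.
Multiply by 6/2 = 3:
p = 12, q = -21

Step 4: Verify.
74*(12) + 42*(-21) = 6 = 6 ✓

p = 12, q = -21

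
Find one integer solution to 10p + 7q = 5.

Step 1: Check solvability.
gcd(10, 7) = 1
Since 1 divides 5, solutions exist.

Step 2: Apply extended Euclidean algorithm to find gcd.
We find integers such that 10*x0 + 7*y0 = 1

Step 3: Scale the particular solution.
Multiply by 5/1 = 5:
p = -10, q = 15

Step 4: Verify.
10*(-10) + 7*(15) = 5 = 5 ✓

p = -10, q = 15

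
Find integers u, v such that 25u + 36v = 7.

Step 1: Check solvability.
gcd(25, 36) = 1
Since 1 divides 7, solutions exist.

Step 2: Apply extended Euclidean algorithm to find gcd.
We find integers such that 25*x0 + 36*y0 = 1

Step 3: Scale the particular solution.
Multiply by 7/1 = 7:
u = 91, v = -63

Step 4: Verify.
25*(91) + 36*(-63) = 7 = 7 ✓

u = 91, v = -63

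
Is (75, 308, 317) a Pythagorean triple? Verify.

Compute a² + b² = 75² + 308² = 5625 + 94864 = 100489
Compute c² = 317² = 100489
Since 100489 = 100489, confirmed.

Yes, it is a Pythagorean triple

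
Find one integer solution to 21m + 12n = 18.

Step 1: Check solvability.
gcd(21, 12) = 3
Since 3 divides 18, solutions exist.

Step 2: Apply extended Euclidean algorithm to find gcd.
We find integers such that 21*x0 + 12*y0 = 3

Step 3: Scale the particular solution.
Multiply by 18/3 = 6:
m = -6, n = 12

Step 4: Verify.
21*(-6) + 12*(12) = 18 = 18 ✓

m = -6, n = 12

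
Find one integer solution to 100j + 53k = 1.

Step 1: Check solvability.
gcd(100, 53) = 1
Since 1 divides 1, solutions exist.

Step 2: Apply extended Euclidean algorithm to find gcd.
We find integers such that 100*x0 + 53*y0 = 1

Step 3: Scale the particular solution.
Multiply by 1/1 = 1:
j = -9, k = 17

Step 4: Verify.
100*(-9) + 53*(17) = 1 = 1 ✓

j = -9, k = 17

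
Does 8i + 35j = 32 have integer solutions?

Step 1: Compute gcd(8, 35).
gcd(8, 35) = 1

Step 2: Check divisibility.
Does 1 divide 32? 32 = 1 x 32, so yes.

By the theorem on linear Diophantine equations, 8i + 35j = 32 has integer solutions if and only if gcd(8, 35) divides 32. Since 1 | 32, solutions exist.

Yes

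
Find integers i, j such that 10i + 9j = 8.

Step 1: Check solvability.
gcd(10, 9) = 1
Since 1 divides 8, solutions exist.

Step 2: Apply extended Euclidean algorithm to find gcd.
We find integers such that 10*x0 + 9*y0 = 1

Step 3: Scale the particular solution.
Multiply by 8/1 = 8:
i = 8, j = -8

Step 4: Verify.
10*(8) + 9*(-8) = 8 = 8 ✓

i = 8, j = -8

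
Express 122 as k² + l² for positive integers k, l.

We need to find integers k, l > 0 such that k² + l² = 122.
Trying k = 1: l² = 122 - 1² = 122 - 1 = 121
l = 11
Check: 1² + 11² = 1 + 121 = 122 ✓

122 = 1² + 11²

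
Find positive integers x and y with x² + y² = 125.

We need to find integers x, y > 0 such that x² + y² = 125.
Trying x = 2: y² = 125 - 2² = 125 - 4 = 121
y = 11
Check: 2² + 11² = 4 + 121 = 125 ✓

125 = 2² + 11²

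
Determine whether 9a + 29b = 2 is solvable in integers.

Step 1: Compute gcd(9, 29).
gcd(9, 29) = 1

Step 2: Check divisibility.
Does 1 divide 2? 2 = 1 x 2, so yes.

By the theorem on linear Diophantine equations, 9a + 29b = 2 has integer solutions if and only if gcd(9, 29) divides 2. Since 1 | 2, solutions exist.

Yes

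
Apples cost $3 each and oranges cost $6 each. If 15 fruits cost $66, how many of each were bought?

Let a = apples, o = oranges.
a + o = 15
3a + 6o = 66
Substitute o = 15 - a:
3a + 6(15 - a) = 66
(3 - 6)a = 66 - 90
-3a = -24
a = 8, o = 15 - 8 = 7

Apples: 8, Oranges: 7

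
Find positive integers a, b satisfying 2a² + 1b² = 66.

Try small values of a and check whether (66 - 2a²)/1 is a perfect square.
a = 1: 2·1² = 2, so 1b² = 66 - 2 = 64, giving b² = 64, b = 8.
Check: 2·1² + 1·8² = 2 + 64 = 66 ✓

a = 1, b = 8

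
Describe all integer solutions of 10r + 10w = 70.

Step 1: Compute gcd(10, 10) = 10.
Since 10 divides 70, solutions exist.

Step 2: Find a particular solution using extended Euclidean algorithm.
We get r₀ = 0, w₀ = 7.
Check: 10*0 + 10*7 = 70 = 70 ✓

Step 3: Write the general solution.
r = 0 + (10/10)t = 0 + 1t
w = 7 - (10/10)t = 7 - 1t
for any integer t.

r = 0 + 1t, w = 7 - 1t for integer t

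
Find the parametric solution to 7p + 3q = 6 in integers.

Step 1: Compute gcd(7, 3) = 1.
Since 1 divides 6, solutions exist.

Step 2: Find a particular solution using extended Euclidean algorithm.
We get p₀ = 6, q₀ = -12.
Check: 7*6 + 3*-12 = 6 = 6 ✓

Step 3: Write the general solution.
p = 6 + (3/1)t = 6 + 3t
q = -12 - (7/1)t = -12 - 7t
for any integer t.

p = 6 + 3t, q = -12 - 7t for integer t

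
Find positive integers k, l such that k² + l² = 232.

Search for k with 232 - k² a perfect square.
k = 6: 232 - 6² = 232 - 36 = 196 = 14² ✓
So k = 6, l = 14.

k = 6, l = 14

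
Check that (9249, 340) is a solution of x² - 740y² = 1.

Compute x² = 9249² = 85544001
Compute 740y² = 740·340² = 740·115600 = 85544000
x² - 740y² = 85544001 - 85544000 = 1
Since this equals 1, (9249, 340) is a solution.

Yes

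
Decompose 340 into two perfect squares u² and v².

We need to find integers u, v > 0 such that u² + v² = 340.
Trying u = 4: v² = 340 - 4² = 340 - 16 = 324
v = 18
Check: 4² + 18² = 16 + 324 = 340 ✓

340 = 4² + 18²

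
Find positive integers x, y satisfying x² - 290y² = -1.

We need x² = 290y² - 1. Try successive y:
y = 1: x² = 290·1² - 1 = 289 = 17² ✓
Check: 17² - 290·1² = 289 - 290 = -1 ✓

x = 17, y = 1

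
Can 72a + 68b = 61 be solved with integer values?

Step 1: Compute gcd(72, 68).
gcd(72, 68) = 4

Step 2: Check divisibility.
Does 4 divide 61? 61 = 4 x 15 + 1, so no.

By the theorem on linear Diophantine equations, 72a + 68b = 61 has integer solutions if and only if gcd(72, 68) divides 61. Since 4 does not divide 61, no solutions exist.

No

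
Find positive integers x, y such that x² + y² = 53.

Search for x with 53 - x² a perfect square.
x = 2: 53 - 2² = 53 - 4 = 49 = 7² ✓
So x = 2, y = 7.

x = 2, y = 7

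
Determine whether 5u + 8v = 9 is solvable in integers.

Step 1: Compute gcd(5, 8).
gcd(5, 8) = 1

Step 2: Check divisibility.
Does 1 divide 9? 9 = 1 x 9, so yes.

By the theorem on linear Diophantine equations, 5u + 8v = 9 has integer solutions if and only if gcd(5, 8) divides 9. Since 1 | 9, solutions exist.

Yes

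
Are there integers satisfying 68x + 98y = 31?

Step 1: Compute gcd(68, 98).
gcd(68, 98) = 2

Step 2: Check divisibility.
Does 2 divide 31? 31 = 2 x 15 + 1, so no.

By the theorem on linear Diophantine equations, 68x + 98y = 31 has integer solutions if and only if gcd(68, 98) divides 31. Since 2 does not divide 31, no solutions exist.

No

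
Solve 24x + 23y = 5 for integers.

Step 1: Check solvability.
gcd(24, 23) = 1
Since 1 divides 5, solutions exist.

Step 2: Apply extended Euclidean algorithm to find gcd.
We find integers such that 24*x0 + 23*y0 = 1

Step 3: Scale the particular solution.
Multiply by 5/1 = 5:
x = 5, y = -5

Step 4: Verify.
24*(5) + 23*(-5) = 5 = 5 ✓

x = 5, y = -5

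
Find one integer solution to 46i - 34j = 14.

Step 1: Check solvability.
gcd(46, 34) = 2
Since 2 divides 14, solutions exist.

Step 2: Apply extended Euclidean algorithm to find gcd.
We find integers such that 46*x0 + 34*y0 = 2

Step 3: Scale the particular solution.
Multiply by 14/2 = 7:
i = 21, j = 28

Step 4: Verify.
46*(21) - 34*(28) = 14 = 14 ✓

i = 21, j = 28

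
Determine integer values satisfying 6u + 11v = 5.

Step 1: Check solvability.
gcd(6, 11) = 1
Since 1 divides 5, solutions exist.

Step 2: Apply extended Euclidean algorithm to find gcd.
We find integers such that 6*x0 + 11*y0 = 1

Step 3: Scale the particular solution.
Multiply by 5/1 = 5:
u = 10, v = -5

Step 4: Verify.
6*(10) + 11*(-5) = 5 = 5 ✓

u = 10, v = -5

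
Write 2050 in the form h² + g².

We need to find integers h, g > 0 such that h² + g² = 2050.
Trying h = 5: g² = 2050 - 5² = 2050 - 25 = 2025
g = 45
Check: 5² + 45² = 25 + 2025 = 2050 ✓

2050 = 5² + 45²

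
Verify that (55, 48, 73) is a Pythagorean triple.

Compute a² + b² = 55² + 48² = 3025 + 2304 = 5329
Compute c² = 73² = 5329
Since 5329 = 5329, confirmed.

Yes, it is a Pythagorean triple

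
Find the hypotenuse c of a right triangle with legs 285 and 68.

c² = a² + b² = 285² + 68² = 81225 + 4624 = 85849
c = 293

293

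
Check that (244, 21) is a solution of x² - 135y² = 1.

Compute x² = 244² = 59536
Compute 135y² = 135·21² = 135·441 = 59535
x² - 135y² = 59536 - 59535 = 1
Since this equals 1, (244, 21) is a solution.

Yes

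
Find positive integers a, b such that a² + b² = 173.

Search for a with 173 - a² a perfect square.
a = 2: 173 - 2² = 173 - 4 = 169 = 13² ✓
So a = 2, b = 13.

a = 2, b = 13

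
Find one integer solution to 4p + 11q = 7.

Step 1: Check solvability.
gcd(4, 11) = 1
Since 1 divides 7, solutions exist.

Step 2: Apply extended Euclidean algorithm to find gcd.
We find integers such that 4*x0 + 11*y0 = 1

Step 3: Scale the particular solution.
Multiply by 7/1 = 7:
p = 21, q = -7

Step 4: Verify.
4*(21) + 11*(-7) = 7 = 7 ✓

p = 21, q = -7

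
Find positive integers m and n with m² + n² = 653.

We need to find integers m, n > 0 such that m² + n² = 653.
Trying m = 13: n² = 653 - 13² = 653 - 169 = 484
n = 22
Check: 13² + 22² = 169 + 484 = 653 ✓

653 = 13² + 22²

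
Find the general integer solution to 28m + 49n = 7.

Step 1: Compute gcd(28, 49) = 7.
Since 7 divides 7, solutions exist.

Step 2: Find a particular solution using extended Euclidean algorithm.
We get m₀ = 2, n₀ = -1.
Check: 28*2 + 49*-1 = 7 = 7 ✓

Step 3: Write the general solution.
m = 2 + (49/7)t = 2 + 7t
n = -1 - (28/7)t = -1 - 4t
for any integer t.

m = 2 + 7t, n = -1 - 4t for integer t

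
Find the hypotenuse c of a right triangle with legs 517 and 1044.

c² = a² + b² = 517² + 1044² = 267289 + 1089936 = 1357225
c = sqrt(1357225) = 1165

1165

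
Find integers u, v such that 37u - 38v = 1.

Step 1: Check solvability.
gcd(37, 38) = 1
Since 1 divides 1, solutions exist.

Step 2: Apply extended Euclidean algorithm to find gcd.
We find integers such that 37*x0 + 38*y0 = 1

Step 3: Scale the particular solution.
Multiply by 1/1 = 1:
u = -1, v = -1

Step 4: Verify.
37*(-1) - 38*(-1) = 1 = 1 ✓

u = -1, v = -1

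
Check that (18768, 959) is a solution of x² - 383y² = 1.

Compute x² = 18768² = 352237824
Compute 383y² = 383·959² = 383·919681 = 352237823
x² - 383y² = 352237824 - 352237823 = 1
Since this equals 1, (18768, 959) is a solution.

Yes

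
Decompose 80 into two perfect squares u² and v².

We need to find integers u, v > 0 such that u² + v² = 80.
Trying u = 4: v² = 80 - 4² = 80 - 16 = 64
v = 8
Check: 4² + 8² = 16 + 64 = 80 ✓

80 = 4² + 8²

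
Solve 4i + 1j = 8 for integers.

Step 1: Check solvability.
gcd(4, 1) = 1
Since 1 divides 8, solutions exist.

Step 2: Apply extended Euclidean algorithm to find gcd.
We find integers such that 4*x0 + 1*y0 = 1

Step 3: Scale the particular solution.
Multiply by 8/1 = 8:
i = 0, j = 8

Step 4: Verify.
4*(0) + 1*(8) = 8 = 8 ✓

i = 0, j = 8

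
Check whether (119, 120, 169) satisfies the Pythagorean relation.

Compute a² + b²:
119² + 120² = 14161 + 14400 = 28561
Compute c²:
169² = 28561
Since 28561 = 28561, it is a Pythagorean triple.

Yes, it is a Pythagorean triple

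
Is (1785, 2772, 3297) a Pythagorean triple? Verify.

Compute a² + b² = 1785² + 2772² = 3186225 + 7683984 = 10870209
Compute c² = 3297² = 10870209
Since 10870209 = 10870209, confirmed.

Yes, it is a Pythagorean triple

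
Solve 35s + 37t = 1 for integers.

Step 1: Check solvability.
gcd(35, 37) = 1
Since 1 divides 1, solutions exist.

Step 2: Apply extended Euclidean algorithm to find gcd.
We find integers such that 35*x0 + 37*y0 = 1

Step 3: Scale the particular solution.
Multiply by 1/1 = 1:
s = 18, t = -17

Step 4: Verify.
35*(18) + 37*(-17) = 1 = 1 ✓

s = 18, t = -17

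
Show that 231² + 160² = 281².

Compute a² + b² = 231² + 160² = 53361 + 25600 = 78961
Compute c² = 281² = 78961
Since 78961 = 78961, confirmed.

Yes, it is a Pythagorean triple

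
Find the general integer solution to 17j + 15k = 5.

Step 1: Compute gcd(17, 15) = 1.
Since 1 divides 5, solutions exist.

Step 2: Find a particular solution using extended Euclidean algorithm.
We get j₀ = -35, k₀ = 40.
Check: 17*-35 + 15*40 = 5 = 5 ✓

Step 3: Write the general solution.
j = -35 + (15/1)t = -35 + 15t
k = 40 - (17/1)t = 40 - 17t
for any integer t.

j = -35 + 15t, k = 40 - 17t for integer t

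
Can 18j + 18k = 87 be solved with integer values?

Step 1: Compute gcd(18, 18).
gcd(18, 18) = 18

Step 2: Check divisibility.
Does 18 divide 87? 87 = 18 x 4 + 15, so no.

By the theorem on linear Diophantine equations, 18j + 18k = 87 has integer solutions if and only if gcd(18, 18) divides 87. Since 18 does not divide 87, no solutions exist.

No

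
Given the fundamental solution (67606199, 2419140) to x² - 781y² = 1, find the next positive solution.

Solutions to x² - Dy² = 1 are generated by powers of (x₀ + y₀√D).
The next solution satisfies x₁ + y₁√781 = (x₀ + y₀√781)², giving:
x₁ = x₀² + 781y₀² = 67606199² + 781·2419140² = 4570598143227601 + 4570598143227600 = 9141196286455201
y₁ = 2x₀y₀ = 2·67606199·2419140 = 327097720497720

Verify: 9141196286455201² - 781·327097720497720² = 83561469547502357177374179950401 - 83561469547502357177374179950400 = 1 ✓

x = 9141196286455201, y = 327097720497720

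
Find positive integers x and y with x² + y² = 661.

We need to find integers x, y > 0 such that x² + y² = 661.
Trying x = 6: y² = 661 - 6² = 661 - 36 = 625
y = 25
Check: 6² + 25² = 36 + 625 = 661 ✓

661 = 6² + 25²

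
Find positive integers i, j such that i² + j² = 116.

Search for i with 116 - i² a perfect square.
i = 4: 116 - 4² = 116 - 16 = 100 = 10² ✓
So i = 4, j = 10.

i = 4, j = 10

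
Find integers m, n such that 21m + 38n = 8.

Step 1: Check solvability.
gcd(21, 38) = 1
Since 1 divides 8, solutions exist.

Step 2: Apply extended Euclidean algorithm to find gcd.
We find integers such that 21*x0 + 38*y0 = 1

Step 3: Scale the particular solution.
Multiply by 8/1 = 8:
m = -72, n = 40

Step 4: Verify.
21*(-72) + 38*(40) = 8 = 8 ✓

m = -72, n = 40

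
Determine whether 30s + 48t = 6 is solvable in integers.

Step 1: Compute gcd(30, 48).
gcd(30, 48) = 6

Step 2: Check divisibility.
Does 6 divide 6? 6 = 6 x 1, so yes.

By the theorem on linear Diophantine equations, 30s + 48t = 6 has integer solutions if and only if gcd(30, 48) divides 6. Since 6 | 6, solutions exist.

Yes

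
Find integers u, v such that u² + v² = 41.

We need to find integers u, v > 0 such that u² + v² = 41.
Trying u = 4: v² = 41 - 4² = 41 - 16 = 25
v = 5
Check: 4² + 5² = 16 + 25 = 41 ✓

41 = 4² + 5²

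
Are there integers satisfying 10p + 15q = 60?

Step 1: Compute gcd(10, 15).
gcd(10, 15) = 5

Step 2: Check divisibility.
Does 5 divide 60? 60 = 5 x 12, so yes.

By the theorem on linear Diophantine equations, 10p + 15q = 60 has integer solutions if and only if gcd(10, 15) divides 60. Since 5 | 60, solutions exist.

Yes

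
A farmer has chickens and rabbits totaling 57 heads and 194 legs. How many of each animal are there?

Let c = chickens, r = rabbits.
Heads: c + r = 57
Legs: 2c + 4r = 194
From the first equation, c = 57 - r. Substitute:
2(57 - r) + 4r = 194
114 + 2r = 194
r = (194 - 114)/2 = 40
c = 57 - 40 = 17

Chickens: 17, Rabbits: 40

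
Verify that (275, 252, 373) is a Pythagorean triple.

Compute a² + b² = 275² + 252² = 75625 + 63504 = 139129
Compute c² = 373² = 139129
Since 139129 = 139129, confirmed.

Yes, it is a Pythagorean triple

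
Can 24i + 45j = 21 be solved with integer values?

Step 1: Compute gcd(24, 45).
gcd(24, 45) = 3

Step 2: Check divisibility.
Does 3 divide 21? 21 = 3 x 7, so yes.

By the theorem on linear Diophantine equations, 24i + 45j = 21 has integer solutions if and only if gcd(24, 45) divides 21. Since 3 | 21, solutions exist.

Yes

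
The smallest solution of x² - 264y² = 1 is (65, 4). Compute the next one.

Solutions to x² - Dy² = 1 are generated by powers of (x₀ + y₀√D).
The next solution satisfies x₁ + y₁√264 = (x₀ + y₀√264)², giving:
x₁ = x₀² + 264y₀² = 65² + 264·4² = 4225 + 4224 = 8449
y₁ = 2x₀y₀ = 2·65·4 = 520

Verify: 8449² - 264·520² = 71385601 - 71385600 = 1 ✓

x = 8449, y = 520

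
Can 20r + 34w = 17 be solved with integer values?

Step 1: Compute gcd(20, 34).
gcd(20, 34) = 2

Step 2: Check divisibility.
Does 2 divide 17? 17 = 2 x 8 + 1, so no.

By the theorem on linear Diophantine equations, 20r + 34w = 17 has integer solutions if and only if gcd(20, 34) divides 17. Since 2 does not divide 17, no solutions exist.

No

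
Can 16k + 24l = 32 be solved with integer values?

Step 1: Compute gcd(16, 24).
gcd(16, 24) = 8

Step 2: Check divisibility.
Does 8 divide 32? 32 = 8 x 4, so yes.

By the theorem on linear Diophantine equations, 16k + 24l = 32 has integer solutions if and only if gcd(16, 24) divides 32. Since 8 | 32, solutions exist.

Yes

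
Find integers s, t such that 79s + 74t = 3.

Step 1: Check solvability.
gcd(79, 74) = 1
Since 1 divides 3, solutions exist.

Step 2: Apply extended Euclidean algorithm to find gcd.
We find integers such that 79*x0 + 74*y0 = 1

Step 3: Scale the particular solution.
Multiply by 3/1 = 3:
s = 45, t = -48

Step 4: Verify.
79*(45) + 74*(-48) = 3 = 3 ✓

s = 45, t = -48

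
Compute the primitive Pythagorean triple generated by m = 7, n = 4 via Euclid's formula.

a = m² - n² = 49 - 16 = 33
b = 2mn = 2·7·4 = 56
c = m² + n² = 49 + 16 = 65
Verify: 33² + 56² = 1089 + 3136 = 4225 = 65² ✓

(33, 56, 65)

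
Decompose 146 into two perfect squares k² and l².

We need to find integers k, l > 0 such that k² + l² = 146.
Trying k = 5: l² = 146 - 5² = 146 - 25 = 121
l = 11
Check: 5² + 11² = 25 + 121 = 146 ✓

146 = 5² + 11²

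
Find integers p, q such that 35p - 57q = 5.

Step 1: Check solvability.
gcd(35, 57) = 1
Since 1 divides 5, solutions exist.

Step 2: Apply extended Euclidean algorithm to find gcd.
We find integers such that 35*x0 + 57*y0 = 1

Step 3: Scale the particular solution.
Multiply by 5/1 = 5:
p = -65, q = -40

Step 4: Verify.
35*(-65) - 57*(-40) = 5 = 5 ✓

p = -65, q = -40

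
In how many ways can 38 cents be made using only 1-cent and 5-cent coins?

We need non-negative integers (x, y) with 1x + 5y = 38.
For each x from 0 to 38, check if (38 - 1x) is a non-negative multiple of 5.
Solutions (x, y): (3,7), (8,6), (13,5), (18,4), ...
Count: 8

8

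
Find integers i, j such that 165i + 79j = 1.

Step 1: Check solvability.
gcd(165, 79) = 1
Since 1 divides 1, solutions exist.

Step 2: Apply extended Euclidean algorithm to find gcd.
We find integers such that 165*x0 + 79*y0 = 1

Step 3: Scale the particular solution.
Multiply by 1/1 = 1:
i = 34, j = -71

Step 4: Verify.
165*(34) + 79*(-71) = 1 = 1 ✓

i = 34, j = -71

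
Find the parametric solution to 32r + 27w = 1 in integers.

Step 1: Compute gcd(32, 27) = 1.
Since 1 divides 1, solutions exist.

Step 2: Find a particular solution using extended Euclidean algorithm.
We get r₀ = 11, w₀ = -13.
Check: 32*11 + 27*-13 = 1 = 1 ✓

Step 3: Write the general solution.
r = 11 + (27/1)t = 11 + 27t
w = -13 - (32/1)t = -13 - 32t
for any integer t.

r = 11 + 27t, w = -13 - 32t for integer t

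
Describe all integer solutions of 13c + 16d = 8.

Step 1: Compute gcd(13, 16) = 1.
Since 1 divides 8, solutions exist.

Step 2: Find a particular solution using extended Euclidean algorithm.
We get c₀ = 40, d₀ = -32.
Check: 13*40 + 16*-32 = 8 = 8 ✓

Step 3: Write the general solution.
c = 40 + (16/1)t = 40 + 16t
d = -32 - (13/1)t = -32 - 13t
for any integer t.

c = 40 + 16t, d = -32 - 13t for integer t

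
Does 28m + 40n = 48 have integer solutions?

Step 1: Compute gcd(28, 40).
gcd(28, 40) = 4

Step 2: Check divisibility.
Does 4 divide 48? 48 = 4 x 12, so yes.

By the theorem on linear Diophantine equations, 28m + 40n = 48 has integer solutions if and only if gcd(28, 40) divides 48. Since 4 | 48, solutions exist.

Yes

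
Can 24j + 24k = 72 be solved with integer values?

Step 1: Compute gcd(24, 24).
gcd(24, 24) = 24

Step 2: Check divisibility.
Does 24 divide 72? 72 = 24 x 3, so yes.

By the theorem on linear Diophantine equations, 24j + 24k = 72 has integer solutions if and only if gcd(24, 24) divides 72. Since 24 | 72, solutions exist.

Yes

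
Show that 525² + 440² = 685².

Compute a² + b² = 525² + 440² = 275625 + 193600 = 469225
Compute c² = 685² = 469225
Since 469225 = 469225, confirmed.

Yes, it is a Pythagorean triple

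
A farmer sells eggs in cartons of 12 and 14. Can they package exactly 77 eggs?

We need non-negative a, b with 12a + 14b = 77.
gcd(12, 14) = 2, and 2 does not divide 77.
No integer solutions exist.

No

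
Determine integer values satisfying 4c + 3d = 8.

Step 1: Check solvability.
gcd(4, 3) = 1
Since 1 divides 8, solutions exist.

Step 2: Apply extended Euclidean algorithm to find gcd.
We find integers such that 4*x0 + 3*y0 = 1

Step 3: Scale the particular solution.
Multiply by 8/1 = 8:
c = 8, d = -8

Step 4: Verify.
4*(8) + 3*(-8) = 8 = 8 ✓

c = 8, d = -8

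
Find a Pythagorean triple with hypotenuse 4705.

We need a² + b² = 4705² = 22137025.
Trying: 3705² + 2900² = 13727025 + 8410000 = 22137025 ✓

(3705, 2900, 4705)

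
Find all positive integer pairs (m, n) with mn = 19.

The positive divisors of 19 are: 1, 19.
Each divisor d gives the pair (d, 19/d):
(1, 19), (19, 1)

(1, 19), (19, 1)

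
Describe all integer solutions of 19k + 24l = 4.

Step 1: Compute gcd(19, 24) = 1.
Since 1 divides 4, solutions exist.

Step 2: Find a particular solution using extended Euclidean algorithm.
We get k₀ = -20, l₀ = 16.
Check: 19*-20 + 24*16 = 4 = 4 ✓

Step 3: Write the general solution.
k = -20 + (24/1)t = -20 + 24t
l = 16 - (19/1)t = 16 - 19t
for any integer t.

k = -20 + 24t, l = 16 - 19t for integer t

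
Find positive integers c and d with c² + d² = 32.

We need to find integers c, d > 0 such that c² + d² = 32.
Trying c = 4: d² = 32 - 4² = 32 - 16 = 16
d = 4
Check: 4² + 4² = 16 + 16 = 32 ✓

32 = 4² + 4²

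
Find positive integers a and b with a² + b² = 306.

We need to find integers a, b > 0 such that a² + b² = 306.
Trying a = 9: b² = 306 - 9² = 306 - 81 = 225
b = 15
Check: 9² + 15² = 81 + 225 = 306 ✓

306 = 9² + 15²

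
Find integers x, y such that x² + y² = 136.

We need to find integers x, y > 0 such that x² + y² = 136.
Trying x = 6: y² = 136 - 6² = 136 - 36 = 100
y = 10
Check: 6² + 10² = 36 + 100 = 136 ✓

136 = 6² + 10²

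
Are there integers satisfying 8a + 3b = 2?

Step 1: Compute gcd(8, 3).
gcd(8, 3) = 1

Step 2: Check divisibility.
Does 1 divide 2? 2 = 1 x 2, so yes.

By the theorem on linear Diophantine equations, 8a + 3b = 2 has integer solutions if and only if gcd(8, 3) divides 2. Since 1 | 2, solutions exist.

Yes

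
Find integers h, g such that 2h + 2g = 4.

Step 1: Check solvability.
gcd(2, 2) = 2
Since 2 divides 4, solutions exist.

Step 2: Apply extended Euclidean algorithm to find gcd.
We find integers such that 2*x0 + 2*y0 = 2

Step 3: Scale the particular solution.
Multiply by 4/2 = 2:
h = 0, g = 2

Step 4: Verify.
2*(0) + 2*(2) = 4 = 4 ✓

h = 0, g = 2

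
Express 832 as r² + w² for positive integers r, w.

We need to find integers r, w > 0 such that r² + w² = 832.
Trying r = 16: w² = 832 - 16² = 832 - 256 = 576
w = 24
Check: 16² + 24² = 256 + 576 = 832 ✓

832 = 16² + 24²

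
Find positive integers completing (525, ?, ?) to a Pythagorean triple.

We need the other leg and hypotenuse such that 525² + x² = c².
Take x = 440, c = 685: 525² + 440² = 275625 + 193600 = 469225 = 685² ✓
Triple: (525, 440, 685)

(525, 440, 685)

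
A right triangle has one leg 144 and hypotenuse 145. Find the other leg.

a² = c² - b² = 21025 - 20736 = 289
a = 17

17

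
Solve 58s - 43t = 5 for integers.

Step 1: Check solvability.
gcd(58, 43) = 1
Since 1 divides 5, solutions exist.

Step 2: Apply extended Euclidean algorithm to find gcd.
We find integers such that 58*x0 + 43*y0 = 1

Step 3: Scale the particular solution.
Multiply by 5/1 = 5:
s = -100, t = -135

Step 4: Verify.
58*(-100) - 43*(-135) = 5 = 5 ✓

s = -100, t = -135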